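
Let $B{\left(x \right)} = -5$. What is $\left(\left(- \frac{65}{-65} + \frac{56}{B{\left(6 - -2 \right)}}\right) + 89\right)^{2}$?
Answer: $\frac{155236}{25} \approx 6209.4$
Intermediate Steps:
$\left(\left(- \frac{65}{-65} + \frac{56}{B{\left(6 - -2 \right)}}\right) + 89\right)^{2} = \left(\left(- \frac{65}{-65} + \frac{56}{-5}\right) + 89\right)^{2} = \left(\left(\left(-65\right) \left(- \frac{1}{65}\right) + 56 \left(- \frac{1}{5}\right)\right) + 89\right)^{2} = \left(\left(1 - \frac{56}{5}\right) + 89\right)^{2} = \left(- \frac{51}{5} + 89\right)^{2} = \left(\frac{394}{5}\right)^{2} = \frac{155236}{25}$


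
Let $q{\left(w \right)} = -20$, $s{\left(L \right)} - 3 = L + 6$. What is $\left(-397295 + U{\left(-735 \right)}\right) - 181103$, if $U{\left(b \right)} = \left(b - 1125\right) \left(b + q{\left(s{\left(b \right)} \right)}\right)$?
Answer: $825902$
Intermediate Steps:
$s{\left(L \right)} = 9 + L$ ($s{\left(L \right)} = 3 + \left(L + 6\right) = 3 + \left(6 + L\right) = 9 + L$)
$U{\left(b \right)} = \left(-1125 + b\right) \left(-20 + b\right)$ ($U{\left(b \right)} = \left(b - 1125\right) \left(b - 20\right) = \left(-1125 + b\right) \left(-20 + b\right)$)
$\left(-397295 + U{\left(-735 \right)}\right) - 181103 = \left(-397295 + \left(22500 + \left(-735\right)^{2} - -841575\right)\right) - 181103 = \left(-397295 + \left(22500 + 540225 + 841575\right)\right) - 181103 = \left(-397295 + 1404300\right) - 181103 = 1007005 - 181103 = 825902$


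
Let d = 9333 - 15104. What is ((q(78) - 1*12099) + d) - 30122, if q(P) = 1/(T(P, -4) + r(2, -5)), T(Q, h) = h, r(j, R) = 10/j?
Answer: -47991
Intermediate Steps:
q(P) = 1 (q(P) = 1/(-4 + 10/2) = 1/(-4 + 10*(1/2)) = 1/(-4 + 5) = 1/1 = 1)
d = -5771
((q(78) - 1*12099) + d) - 30122 = ((1 - 1*12099) - 5771) - 30122 = ((1 - 12099) - 5771) - 30122 = (-12098 - 5771) - 30122 = -17869 - 30122 = -47991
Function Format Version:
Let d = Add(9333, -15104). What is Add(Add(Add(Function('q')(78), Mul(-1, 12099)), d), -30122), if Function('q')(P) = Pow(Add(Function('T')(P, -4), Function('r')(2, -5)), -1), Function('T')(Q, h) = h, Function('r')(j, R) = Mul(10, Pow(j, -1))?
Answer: -47991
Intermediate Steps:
Function('q')(P) = 1 (Function('q')(P) = Pow(Add(-4, Mul(10, Pow(2, -1))), -1) = Pow(Add(-4, Mul(10, Rational(1, 2))), -1) = Pow(Add(-4, 5), -1) = Pow(1, -1) = 1)
d = -5771
Add(Add(Add(Function('q')(78), Mul(-1, 12099)), d), -30122) = Add(Add(Add(1, Mul(-1, 12099)), -5771), -30122) = Add(Add(Add(1, -12099), -5771), -30122) = Add(Add(-12098, -5771), -30122) = Add(-17869, -30122) = -47991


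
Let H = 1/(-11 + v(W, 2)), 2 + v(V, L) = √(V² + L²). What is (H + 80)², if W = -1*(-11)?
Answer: 6149587/968 - 17535*√5/968 ≈ 6312.4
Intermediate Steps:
W = 11
v(V, L) = -2 + √(L² + V²) (v(V, L) = -2 + √(V² + L²) = -2 + √(L² + V²))
H = 1/(-13 + 5*√5) (H = 1/(-11 + (-2 + √(2² + 11²))) = 1/(-11 + (-2 + √(4 + 121))) = 1/(-11 + (-2 + √125)) = 1/(-11 + (-2 + 5*√5)) = 1/(-13 + 5*√5) ≈ -0.54955)
(H + 80)² = ((-13/44 - 5*√5/44) + 80)² = (3507/44 - 5*√5/44)²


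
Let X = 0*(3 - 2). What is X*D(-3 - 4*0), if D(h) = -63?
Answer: 0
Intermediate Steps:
X = 0 (X = 0*1 = 0)
X*D(-3 - 4*0) = 0*(-63) = 0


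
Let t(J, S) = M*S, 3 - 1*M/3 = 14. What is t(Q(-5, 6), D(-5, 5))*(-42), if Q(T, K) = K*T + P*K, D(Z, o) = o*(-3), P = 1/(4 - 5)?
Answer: -20790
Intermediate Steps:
M = -33 (M = 9 - 3*14 = 9 - 42 = -33)
P = -1 (P = 1/(-1) = -1)
D(Z, o) = -3*o
Q(T, K) = -K + K*T (Q(T, K) = K*T - K = -K + K*T)
t(J, S) = -33*S
t(Q(-5, 6), D(-5, 5))*(-42) = -(-99)*5*(-42) = -33*(-15)*(-42) = 495*(-42) = -20790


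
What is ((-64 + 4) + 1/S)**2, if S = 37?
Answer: 4923961/1369 ≈ 3596.8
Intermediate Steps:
((-64 + 4) + 1/S)**2 = ((-64 + 4) + 1/37)**2 = (-60 + 1/37)**2 = (-2219/37)**2 = 4923961/1369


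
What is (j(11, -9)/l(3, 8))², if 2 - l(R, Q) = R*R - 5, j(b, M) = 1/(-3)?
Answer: 1/36 ≈ 0.027778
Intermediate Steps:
j(b, M) = -⅓
l(R, Q) = 7 - R² (l(R, Q) = 2 - (R*R - 5) = 2 - (R² - 5) = 2 - (-5 + R²) = 2 + (5 - R²) = 7 - R²)
(j(11, -9)/l(3, 8))² = (-1/(3*(7 - 1*3²)))² = (-1/(3*(7 - 1*9)))² = (-1/(3*(7 - 9)))² = (-⅓/(-2))² = (-⅓*(-½))² = (⅙)² = 1/36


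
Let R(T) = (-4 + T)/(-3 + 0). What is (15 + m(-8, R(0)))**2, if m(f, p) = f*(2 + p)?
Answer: 1225/9 ≈ 136.11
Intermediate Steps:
R(T) = 4/3 - T/3 (R(T) = (-4 + T)/(-3) = (-4 + T)*(-1/3) = 4/3 - T/3)
(15 + m(-8, R(0)))**2 = (15 - 8*(2 + (4/3 - 1/3*0)))**2 = (15 - 8*(2 + (4/3 + 0)))**2 = (15 - 8*(2 + 4/3))**2 = (15 - 8*10/3)**2 = (15 - 80/3)**2 = (-35/3)**2 = 1225/9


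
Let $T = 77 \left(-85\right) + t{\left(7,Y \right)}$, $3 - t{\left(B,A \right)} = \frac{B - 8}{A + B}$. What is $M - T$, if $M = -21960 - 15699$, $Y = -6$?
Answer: $-31118$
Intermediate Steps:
$t{\left(B,A \right)} = 3 - \frac{-8 + B}{A + B}$ ($t{\left(B,A \right)} = 3 - \frac{B - 8}{A + B} = 3 - \frac{-8 + B}{A + B}$)
$T = -6541$ ($T = 77 \left(-85\right) + \frac{8 + 2 \cdot 7 + 3 \left(-6\right)}{-6 + 7} = -6545 + \frac{8 + 14 - 18}{1} = -6545 + 1 \cdot 4 = -6545 + 4 = -6541$)
$M = -37659$ ($M = -21960 - 15699 = -37659$)
$M - T = -37659 - -6541 = -37659 + 6541 = -31118$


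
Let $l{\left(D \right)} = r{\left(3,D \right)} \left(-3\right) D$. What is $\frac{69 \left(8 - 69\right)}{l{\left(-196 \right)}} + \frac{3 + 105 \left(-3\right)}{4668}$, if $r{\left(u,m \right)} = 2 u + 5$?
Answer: $- \frac{601823}{838684} \approx -0.71758$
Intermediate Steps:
$r{\left(u,m \right)} = 5 + 2 u$
$l{\left(D \right)} = - 33 D$ ($l{\left(D \right)} = \left(5 + 2 \cdot 3\right) \left(-3\right) D = \left(5 + 6\right) \left(-3\right) D = 11 \left(-3\right) D = - 33 D$)
$\frac{69 \left(8 - 69\right)}{l{\left(-196 \right)}} + \frac{3 + 105 \left(-3\right)}{4668} = \frac{69 \left(8 - 69\right)}{\left(-33\right) \left(-196\right)} + \frac{3 + 105 \left(-3\right)}{4668} = \frac{69 \left(-61\right)}{6468} + \left(3 - 315\right) \frac{1}{4668} = \left(-4209\right) \frac{1}{6468} - \frac{26}{389} = - \frac{1403}{2156} - \frac{26}{389} = - \frac{601823}{838684}$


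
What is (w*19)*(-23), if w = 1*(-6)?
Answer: 2622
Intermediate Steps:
w = -6
(w*19)*(-23) = -6*19*(-23) = -114*(-23) = 2622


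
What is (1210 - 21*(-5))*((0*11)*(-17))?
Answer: 0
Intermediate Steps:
(1210 - 21*(-5))*((0*11)*(-17)) = (1210 + 105)*(0*(-17)) = 1315*0 = 0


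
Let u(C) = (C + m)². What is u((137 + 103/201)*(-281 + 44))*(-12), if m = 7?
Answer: -57190635771372/4489 ≈ -1.2740e+10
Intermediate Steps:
u(C) = (7 + C)² (u(C) = (C + 7)² = (7 + C)²)
u((137 + 103/201)*(-281 + 44))*(-12) = (7 + (137 + 103/201)*(-281 + 44))²*(-12) = (7 + (137 + 103*(1/201))*(-237))²*(-12) = (7 + (137 + 103/201)*(-237))²*(-12) = (7 + (27640/201)*(-237))²*(-12) = (7 - 2183560/67)²*(-12) = (-2183091/67)²*(-12) = (4765886314281/4489)*(-12) = -57190635771372/4489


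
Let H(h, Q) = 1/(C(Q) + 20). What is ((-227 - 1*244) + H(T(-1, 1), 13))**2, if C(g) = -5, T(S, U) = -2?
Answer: 49900096/225 ≈ 2.2178e+5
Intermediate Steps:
H(h, Q) = 1/15 (H(h, Q) = 1/(-5 + 20) = 1/15)
((-227 - 1*244) + H(T(-1, 1), 13))**2 = ((-227 - 1*244) + 1/15)**2 = ((-227 - 244) + 1/15)**2 = (-471 + 1/15)**2 = (-7064/15)**2 = 49900096/225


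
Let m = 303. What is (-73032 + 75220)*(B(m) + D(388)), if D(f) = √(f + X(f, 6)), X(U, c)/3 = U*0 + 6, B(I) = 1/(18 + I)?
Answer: 2188/321 + 2188*√406 ≈ 44094.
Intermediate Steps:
X(U, c) = 18 (X(U, c) = 3*(U*0 + 6) = 3*(0 + 6) = 3*6 = 18)
D(f) = √(18 + f) (D(f) = √(f + 18) = √(18 + f))
(-73032 + 75220)*(B(m) + D(388)) = (-73032 + 75220)*(1/(18 + 303) + √(18 + 388)) = 2188*(1/321 + √406) = 2188/321 + 2188*√406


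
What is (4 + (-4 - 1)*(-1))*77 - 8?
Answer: 685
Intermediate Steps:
(4 + (-4 - 1)*(-1))*77 - 8 = (4 - 5*(-1))*77 - 8 = (4 + 5)*77 - 8 = 9*77 - 8 = 693 - 8 = 685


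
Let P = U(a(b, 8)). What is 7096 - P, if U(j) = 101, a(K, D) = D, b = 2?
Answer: 6995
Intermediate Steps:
P = 101
7096 - P = 7096 - 1*101 = 7096 - 101 = 6995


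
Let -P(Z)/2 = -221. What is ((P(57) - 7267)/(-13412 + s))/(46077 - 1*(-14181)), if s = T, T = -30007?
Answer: 2275/872114034 ≈ 2.6086e-6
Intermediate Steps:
s = -30007
P(Z) = 442 (P(Z) = -2*(-221) = 442)
((P(57) - 7267)/(-13412 + s))/(46077 - 1*(-14181)) = ((442 - 7267)/(-13412 - 30007))/(46077 - 1*(-14181)) = (-6825/(-43419))/(46077 + 14181) = -6825*(-1/43419)/60258 = (2275/14473)*(1/60258) = 2275/872114034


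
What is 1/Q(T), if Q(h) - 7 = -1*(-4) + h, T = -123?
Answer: -1/112 ≈ -0.0089286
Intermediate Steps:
Q(h) = 11 + h (Q(h) = 7 + (-1*(-4) + h) = 7 + (4 + h) = 11 + h)
1/Q(T) = 1/(11 - 123) = 1/(-112) = -1/112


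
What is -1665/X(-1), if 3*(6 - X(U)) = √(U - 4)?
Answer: -89910/329 - 4995*I*√5/329 ≈ -273.28 - 33.949*I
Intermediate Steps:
X(U) = 6 - √(-4 + U)/3 (X(U) = 6 - √(U - 4)/3 = 6 - √(-4 + U)/3)
-1665/X(-1) = -1665/(6 - √(-4 - 1)/3) = -1665/(6 - I*√5/3)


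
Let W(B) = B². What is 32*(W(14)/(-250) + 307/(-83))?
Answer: -1488288/10375 ≈ -143.45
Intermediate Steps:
32*(W(14)/(-250) + 307/(-83)) = 32*(14²/(-250) + 307/(-83)) = 32*(196*(-1/250) + 307*(-1/83)) = 32*(-98/125 - 307/83) = 32*(-46509/10375) = -1488288/10375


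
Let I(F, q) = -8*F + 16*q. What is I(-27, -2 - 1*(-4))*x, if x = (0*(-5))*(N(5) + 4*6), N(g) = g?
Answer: 0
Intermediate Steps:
x = 0 (x = (0*(-5))*(5 + 4*6) = 0*(5 + 24) = 0*29 = 0)
I(-27, -2 - 1*(-4))*x = (-8*(-27) + 16*(-2 - 1*(-4)))*0 = (216 + 16*(-2 + 4))*0 = (216 + 16*2)*0 = (216 + 32)*0 = 248*0 = 0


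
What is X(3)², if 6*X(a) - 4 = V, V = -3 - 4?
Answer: ¼ ≈ 0.25000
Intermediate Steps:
V = -7
X(a) = -½ (X(a) = ⅔ + (⅙)*(-7) = ⅔ - 7/6 = -½)
X(3)² = (-½)² = ¼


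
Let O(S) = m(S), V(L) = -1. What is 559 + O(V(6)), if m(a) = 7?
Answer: 566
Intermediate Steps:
O(S) = 7
559 + O(V(6)) = 559 + 7 = 566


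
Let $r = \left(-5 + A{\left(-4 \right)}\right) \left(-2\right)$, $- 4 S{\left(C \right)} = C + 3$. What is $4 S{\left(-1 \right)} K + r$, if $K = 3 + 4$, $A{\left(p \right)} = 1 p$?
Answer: $4$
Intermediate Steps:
$A{\left(p \right)} = p$
$K = 7$
$S{\left(C \right)} = - \frac{3}{4} - \frac{C}{4}$ ($S{\left(C \right)} = - \frac{C + 3}{4} = - \frac{3 + C}{4} = - \frac{3}{4} - \frac{C}{4}$)
$r = 18$ ($r = \left(-5 - 4\right) \left(-2\right) = \left(-9\right) \left(-2\right) = 18$)
$4 S{\left(-1 \right)} K + r = 4 \left(- \frac{3}{4} - - \frac{1}{4}\right) 7 + 18 = 4 \left(- \frac{3}{4} + \frac{1}{4}\right) 7 + 18 = 4 \left(- \frac{1}{2}\right) 7 + 18 = \left(-2\right) 7 + 18 = -14 + 18 = 4$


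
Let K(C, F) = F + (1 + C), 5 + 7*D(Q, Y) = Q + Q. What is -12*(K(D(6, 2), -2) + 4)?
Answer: -48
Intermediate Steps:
D(Q, Y) = -5/7 + 2*Q/7 (D(Q, Y) = -5/7 + (Q + Q)/7 = -5/7 + (2*Q)/7 = -5/7 + 2*Q/7)
K(C, F) = 1 + C + F
-12*(K(D(6, 2), -2) + 4) = -12*((1 + (-5/7 + (2/7)*6) - 2) + 4) = -12*((1 + (-5/7 + 12/7) - 2) + 4) = -12*((1 + 1 - 2) + 4) = -12*(0 + 4) = -12*4 = -48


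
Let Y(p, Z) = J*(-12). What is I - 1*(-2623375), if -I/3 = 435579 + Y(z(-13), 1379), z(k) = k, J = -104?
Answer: 1312894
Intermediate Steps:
Y(p, Z) = 1248 (Y(p, Z) = -104*(-12) = 1248)
I = -1310481 (I = -3*(435579 + 1248) = -3*436827 = -1310481)
I - 1*(-2623375) = -1310481 - 1*(-2623375) = -1310481 + 2623375 = 1312894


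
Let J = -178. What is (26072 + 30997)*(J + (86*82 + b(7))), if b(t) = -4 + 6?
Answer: 392406444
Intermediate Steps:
b(t) = 2
(26072 + 30997)*(J + (86*82 + b(7))) = (26072 + 30997)*(-178 + (86*82 + 2)) = 57069*(-178 + (7052 + 2)) = 57069*(-178 + 7054) = 57069*6876 = 392406444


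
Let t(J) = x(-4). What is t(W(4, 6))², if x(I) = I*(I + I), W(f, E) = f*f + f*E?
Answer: 1024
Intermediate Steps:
W(f, E) = f² + E*f
x(I) = 2*I² (x(I) = I*(2*I) = 2*I²)
t(J) = 32 (t(J) = 2*(-4)² = 2*16 = 32)
t(W(4, 6))² = 32² = 1024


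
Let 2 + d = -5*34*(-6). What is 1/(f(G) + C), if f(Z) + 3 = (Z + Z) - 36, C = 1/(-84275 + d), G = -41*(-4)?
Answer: 83257/24061272 ≈ 0.0034602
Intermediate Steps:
d = 1018 (d = -2 - 5*34*(-6) = -2 - 170*(-6) = -2 + 1020 = 1018)
G = 164
C = -1/83257 (C = 1/(-84275 + 1018) = 1/(-83257) = -1/83257 ≈ -1.2011e-5)
f(Z) = -39 + 2*Z (f(Z) = -3 + ((Z + Z) - 36) = -3 + (2*Z - 36) = -3 + (-36 + 2*Z) = -39 + 2*Z)
1/(f(G) + C) = 1/((-39 + 2*164) - 1/83257) = 1/((-39 + 328) - 1/83257) = 1/(289 - 1/83257) = 1/(24061272/83257) = 83257/24061272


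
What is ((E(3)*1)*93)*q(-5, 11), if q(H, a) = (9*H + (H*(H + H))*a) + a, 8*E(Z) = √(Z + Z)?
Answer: 11997*√6/2 ≈ 14693.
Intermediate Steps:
E(Z) = √2*√Z/8 (E(Z) = √(Z + Z)/8 = √(2*Z)/8 = (√2*√Z)/8 = √2*√Z/8)
q(H, a) = a + 9*H + 2*a*H² (q(H, a) = (9*H + (H*(2*H))*a) + a = (9*H + (2*H²)*a) + a = (9*H + 2*a*H²) + a = a + 9*H + 2*a*H²)
((E(3)*1)*93)*q(-5, 11) = (((√2*√3/8)*1)*93)*(11 + 9*(-5) + 2*11*(-5)²) = (((√6/8)*1)*93)*(11 - 45 + 2*11*25) = ((√6/8)*93)*(11 - 45 + 550) = (93*√6/8)*516 = 11997*√6/2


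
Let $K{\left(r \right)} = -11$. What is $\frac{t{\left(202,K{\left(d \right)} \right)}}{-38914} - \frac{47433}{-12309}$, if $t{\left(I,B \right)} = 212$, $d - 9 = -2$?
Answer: $\frac{307199709}{79832071} \approx 3.8481$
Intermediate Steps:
$d = 7$ ($d = 9 - 2 = 7$)
$\frac{t{\left(202,K{\left(d \right)} \right)}}{-38914} - \frac{47433}{-12309} = \frac{212}{-38914} - \frac{47433}{-12309} = 212 \left(- \frac{1}{38914}\right) - - \frac{15811}{4103} = - \frac{106}{19457} + \frac{15811}{4103} = \frac{307199709}{79832071}$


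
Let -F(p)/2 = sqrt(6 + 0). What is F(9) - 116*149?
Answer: -17284 - 2*sqrt(6) ≈ -17289.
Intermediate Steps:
F(p) = -2*sqrt(6) (F(p) = -2*sqrt(6 + 0) = -2*sqrt(6))
F(9) - 116*149 = -2*sqrt(6) - 116*149 = -2*sqrt(6) - 17284 = -17284 - 2*sqrt(6)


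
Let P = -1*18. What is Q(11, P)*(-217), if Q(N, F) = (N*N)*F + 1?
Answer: 472409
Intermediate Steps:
P = -18
Q(N, F) = 1 + F*N² (Q(N, F) = N²*F + 1 = F*N² + 1 = 1 + F*N²)
Q(11, P)*(-217) = (1 - 18*11²)*(-217) = (1 - 18*121)*(-217) = (1 - 2178)*(-217) = -2177*(-217) = 472409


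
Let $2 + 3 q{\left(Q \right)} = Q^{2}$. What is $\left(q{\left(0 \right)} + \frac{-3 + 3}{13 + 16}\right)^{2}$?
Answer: $\frac{4}{9} \approx 0.44444$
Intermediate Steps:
$q{\left(Q \right)} = - \frac{2}{3} + \frac{Q^{2}}{3}$
$\left(q{\left(0 \right)} + \frac{-3 + 3}{13 + 16}\right)^{2} = \left(\left(- \frac{2}{3} + \frac{0^{2}}{3}\right) + \frac{-3 + 3}{13 + 16}\right)^{2} = \left(\left(- \frac{2}{3} + \frac{1}{3} \cdot 0\right) + \frac{0}{29}\right)^{2} = \left(\left(- \frac{2}{3} + 0\right) + 0 \cdot \frac{1}{29}\right)^{2} = \left(- \frac{2}{3} + 0\right)^{2} = \left(- \frac{2}{3}\right)^{2} = \frac{4}{9}$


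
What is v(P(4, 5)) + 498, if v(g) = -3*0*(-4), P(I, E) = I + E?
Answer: 498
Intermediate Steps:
P(I, E) = E + I
v(g) = 0 (v(g) = 0*(-4) = 0)
v(P(4, 5)) + 498 = 0 + 498 = 498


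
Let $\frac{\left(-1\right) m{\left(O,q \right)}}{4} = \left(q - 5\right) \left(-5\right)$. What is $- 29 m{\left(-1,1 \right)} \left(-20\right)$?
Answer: $-46400$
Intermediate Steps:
$m{\left(O,q \right)} = -100 + 20 q$ ($m{\left(O,q \right)} = - 4 \left(q - 5\right) \left(-5\right) = - 4 \left(-5 + q\right) \left(-5\right) = - 4 \left(25 - 5 q\right) = -100 + 20 q$)
$- 29 m{\left(-1,1 \right)} \left(-20\right) = - 29 \left(-100 + 20 \cdot 1\right) \left(-20\right) = - 29 \left(-100 + 20\right) \left(-20\right) = \left(-29\right) \left(-80\right) \left(-20\right) = 2320 \left(-20\right) = -46400$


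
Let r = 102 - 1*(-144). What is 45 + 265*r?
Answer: 65235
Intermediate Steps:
r = 246 (r = 102 + 144 = 246)
45 + 265*r = 45 + 265*246 = 45 + 65190 = 65235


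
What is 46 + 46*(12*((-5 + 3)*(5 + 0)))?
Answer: -5474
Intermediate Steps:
46 + 46*(12*((-5 + 3)*(5 + 0))) = 46 + 46*(12*(-2*5)) = 46 + 46*(12*(-10)) = 46 + 46*(-120) = 46 - 5520 = -5474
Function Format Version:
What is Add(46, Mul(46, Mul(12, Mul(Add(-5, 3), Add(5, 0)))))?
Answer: -5474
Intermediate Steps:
Add(46, Mul(46, Mul(12, Mul(Add(-5, 3), Add(5, 0))))) = Add(46, Mul(46, Mul(12, Mul(-2, 5)))) = Add(46, Mul(46, Mul(12, -10))) = Add(46, Mul(46, -120)) = Add(46, -5520) = -5474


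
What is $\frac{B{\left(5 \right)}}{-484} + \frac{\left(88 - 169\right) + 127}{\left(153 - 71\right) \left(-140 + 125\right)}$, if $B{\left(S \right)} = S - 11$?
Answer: $- \frac{3721}{148830} \approx -0.025002$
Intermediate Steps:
$B{\left(S \right)} = -11 + S$ ($B{\left(S \right)} = S - 11 = -11 + S$)
$\frac{B{\left(5 \right)}}{-484} + \frac{\left(88 - 169\right) + 127}{\left(153 - 71\right) \left(-140 + 125\right)} = \frac{-11 + 5}{-484} + \frac{\left(88 - 169\right) + 127}{\left(153 - 71\right) \left(-140 + 125\right)} = \left(-6\right) \left(- \frac{1}{484}\right) + \frac{-81 + 127}{82 \left(-15\right)} = \frac{3}{242} + \frac{46}{-1230} = \frac{3}{242} + 46 \left(- \frac{1}{1230}\right) = \frac{3}{242} - \frac{23}{615} = - \frac{3721}{148830}$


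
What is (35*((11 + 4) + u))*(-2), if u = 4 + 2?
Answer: -1470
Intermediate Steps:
u = 6
(35*((11 + 4) + u))*(-2) = (35*((11 + 4) + 6))*(-2) = (35*(15 + 6))*(-2) = (35*21)*(-2) = 735*(-2) = -1470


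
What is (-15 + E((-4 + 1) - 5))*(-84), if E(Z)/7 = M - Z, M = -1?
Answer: -2856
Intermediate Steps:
E(Z) = -7 - 7*Z (E(Z) = 7*(-1 - Z) = -7 - 7*Z)
(-15 + E((-4 + 1) - 5))*(-84) = (-15 + (-7 - 7*((-4 + 1) - 5)))*(-84) = (-15 + (-7 - 7*(-3 - 5)))*(-84) = (-15 + (-7 - 7*(-8)))*(-84) = (-15 + (-7 + 56))*(-84) = (-15 + 49)*(-84) = 34*(-84) = -2856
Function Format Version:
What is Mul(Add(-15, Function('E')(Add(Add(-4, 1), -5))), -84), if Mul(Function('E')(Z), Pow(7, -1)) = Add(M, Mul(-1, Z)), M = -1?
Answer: -2856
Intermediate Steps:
Function('E')(Z) = Add(-7, Mul(-7, Z)) (Function('E')(Z) = Mul(7, Add(-1, Mul(-1, Z))) = Add(-7, Mul(-7, Z)))
Mul(Add(-15, Function('E')(Add(Add(-4, 1), -5))), -84) = Mul(Add(-15, Add(-7, Mul(-7, Add(Add(-4, 1), -5)))), -84) = Mul(Add(-15, Add(-7, Mul(-7, Add(-3, -5)))), -84) = Mul(Add(-15, Add(-7, Mul(-7, -8))), -84) = Mul(Add(-15, Add(-7, 56)), -84) = Mul(Add(-15, 49), -84) = Mul(34, -84) = -2856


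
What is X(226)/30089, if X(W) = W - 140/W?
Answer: 25468/3400057 ≈ 0.0074905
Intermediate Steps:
X(226)/30089 = (226 - 140/226)/30089 = (226 - 140*1/226)*(1/30089) = (226 - 70/113)*(1/30089) = (25468/113)*(1/30089) = 25468/3400057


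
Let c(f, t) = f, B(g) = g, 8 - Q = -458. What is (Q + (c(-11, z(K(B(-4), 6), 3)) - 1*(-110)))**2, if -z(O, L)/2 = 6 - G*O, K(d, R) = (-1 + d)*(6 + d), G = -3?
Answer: 319225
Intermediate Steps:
Q = 466 (Q = 8 - 1*(-458) = 8 + 458 = 466)
z(O, L) = -12 - 6*O (z(O, L) = -2*(6 - (-3)*O) = -2*(6 + 3*O) = -12 - 6*O)
(Q + (c(-11, z(K(B(-4), 6), 3)) - 1*(-110)))**2 = (466 + (-11 - 1*(-110)))**2 = (466 + (-11 + 110))**2 = (466 + 99)**2 = 565**2 = 319225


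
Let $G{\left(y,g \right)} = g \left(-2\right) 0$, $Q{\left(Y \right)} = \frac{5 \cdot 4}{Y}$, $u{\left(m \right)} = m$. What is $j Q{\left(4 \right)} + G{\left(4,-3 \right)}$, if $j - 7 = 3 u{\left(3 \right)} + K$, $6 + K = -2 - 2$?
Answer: $30$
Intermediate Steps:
$Q{\left(Y \right)} = \frac{20}{Y}$
$K = -10$ ($K = -6 - 4 = -10$)
$j = 6$ ($j = 7 + \left(3 \cdot 3 - 10\right) = 7 + \left(9 - 10\right) = 7 - 1 = 6$)
$G{\left(y,g \right)} = 0$ ($G{\left(y,g \right)} = - 2 g 0 = 0$)
$j Q{\left(4 \right)} + G{\left(4,-3 \right)} = 6 \cdot \frac{20}{4} + 0 = 6 \cdot 20 \cdot \frac{1}{4} + 0 = 6 \cdot 5 + 0 = 30 + 0 = 30$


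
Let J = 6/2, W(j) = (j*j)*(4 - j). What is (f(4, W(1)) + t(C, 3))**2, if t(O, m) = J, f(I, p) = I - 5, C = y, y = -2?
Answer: 4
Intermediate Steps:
C = -2
W(j) = j**2*(4 - j)
f(I, p) = -5 + I
J = 3 (J = 6*(1/2) = 3)
t(O, m) = 3
(f(4, W(1)) + t(C, 3))**2 = ((-5 + 4) + 3)**2 = (-1 + 3)**2 = 2**2 = 4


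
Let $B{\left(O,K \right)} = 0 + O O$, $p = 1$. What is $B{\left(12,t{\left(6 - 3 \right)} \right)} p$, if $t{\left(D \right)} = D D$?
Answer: $144$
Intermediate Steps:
$t{\left(D \right)} = D^{2}$
$B{\left(O,K \right)} = O^{2}$ ($B{\left(O,K \right)} = 0 + O^{2} = O^{2}$)
$B{\left(12,t{\left(6 - 3 \right)} \right)} p = 12^{2} \cdot 1 = 144 \cdot 1 = 144$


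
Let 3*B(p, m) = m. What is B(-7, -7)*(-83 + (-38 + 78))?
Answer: 301/3 ≈ 100.33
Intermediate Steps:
B(p, m) = m/3
B(-7, -7)*(-83 + (-38 + 78)) = ((⅓)*(-7))*(-83 + (-38 + 78)) = -7*(-83 + 40)/3 = -7/3*(-43) = 301/3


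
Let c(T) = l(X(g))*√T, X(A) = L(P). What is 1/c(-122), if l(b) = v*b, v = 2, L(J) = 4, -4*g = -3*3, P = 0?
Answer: -I*√122/976 ≈ -0.011317*I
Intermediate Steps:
g = 9/4 (g = -(-3)*3/4 = -¼*(-9) = 9/4 ≈ 2.2500)
X(A) = 4
l(b) = 2*b
c(T) = 8*√T (c(T) = (2*4)*√T = 8*√T)
1/c(-122) = 1/(8*√(-122)) = 1/(8*(I*√122)) = 1/(8*I*√122) = -I*√122/976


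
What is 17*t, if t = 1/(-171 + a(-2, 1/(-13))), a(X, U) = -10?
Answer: -17/181 ≈ -0.093923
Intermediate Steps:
t = -1/181 (t = 1/(-171 - 10) = 1/(-181) = -1/181 ≈ -0.0055249)
17*t = 17*(-1/181) = -17/181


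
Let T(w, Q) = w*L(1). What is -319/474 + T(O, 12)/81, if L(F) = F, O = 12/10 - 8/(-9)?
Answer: -372733/575910 ≈ -0.64721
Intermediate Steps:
O = 94/45 (O = 12*(⅒) - 8*(-⅑) = 6/5 + 8/9 = 94/45 ≈ 2.0889)
T(w, Q) = w (T(w, Q) = w*1 = w)
-319/474 + T(O, 12)/81 = -319/474 + (94/45)/81 = -319*1/474 + (94/45)*(1/81) = -319/474 + 94/3645 = -372733/575910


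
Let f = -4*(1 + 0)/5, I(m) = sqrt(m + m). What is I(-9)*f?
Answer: -12*I*sqrt(2)/5 ≈ -3.3941*I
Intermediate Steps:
I(m) = sqrt(2)*sqrt(m) (I(m) = sqrt(2*m) = sqrt(2)*sqrt(m))
f = -4/5 ≈ -0.80000
I(-9)*f = (sqrt(2)*sqrt(-9))*(-4/5) = (sqrt(2)*(3*I))*(-4/5) = (3*I*sqrt(2))*(-4/5) = -12*I*sqrt(2)/5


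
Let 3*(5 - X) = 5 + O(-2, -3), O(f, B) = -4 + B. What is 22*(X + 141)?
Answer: 9680/3 ≈ 3226.7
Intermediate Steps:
X = 17/3 (X = 5 - (5 + (-4 - 3))/3 = 5 - (5 - 7)/3 = 5 - ⅓*(-2) = 5 + ⅔ = 17/3 ≈ 5.6667)
22*(X + 141) = 22*(17/3 + 141) = 22*(440/3) = 9680/3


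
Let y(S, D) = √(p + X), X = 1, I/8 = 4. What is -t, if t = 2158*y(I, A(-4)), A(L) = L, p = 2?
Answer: -2158*√3 ≈ -3737.8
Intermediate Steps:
I = 32 (I = 8*4 = 32)
y(S, D) = √3 (y(S, D) = √(2 + 1) = √3)
t = 2158*√3 ≈ 3737.8
-t = -2158*√3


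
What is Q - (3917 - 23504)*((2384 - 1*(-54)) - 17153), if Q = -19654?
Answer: -288242359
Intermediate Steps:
Q - (3917 - 23504)*((2384 - 1*(-54)) - 17153) = -19654 - (3917 - 23504)*((2384 - 1*(-54)) - 17153) = -19654 - (-19587)*((2384 + 54) - 17153) = -19654 - (-19587)*(2438 - 17153) = -19654 - (-19587)*(-14715) = -19654 - 1*288222705 = -19654 - 288222705 = -288242359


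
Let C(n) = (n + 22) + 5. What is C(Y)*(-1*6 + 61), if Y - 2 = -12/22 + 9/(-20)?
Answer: 6161/4 ≈ 1540.3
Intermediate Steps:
Y = 221/220 (Y = 2 + (-12/22 + 9/(-20)) = 2 + (-12*1/22 + 9*(-1/20)) = 2 + (-6/11 - 9/20) = 2 - 219/220 = 221/220 ≈ 1.0045)
C(n) = 27 + n (C(n) = (22 + n) + 5 = 27 + n)
C(Y)*(-1*6 + 61) = (27 + 221/220)*(-1*6 + 61) = 6161*(-6 + 61)/220 = (6161/220)*55 = 6161/4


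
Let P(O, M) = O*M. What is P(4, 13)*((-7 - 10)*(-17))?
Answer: 15028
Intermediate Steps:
P(O, M) = M*O
P(4, 13)*((-7 - 10)*(-17)) = (13*4)*((-7 - 10)*(-17)) = 52*(-17*(-17)) = 52*289 = 15028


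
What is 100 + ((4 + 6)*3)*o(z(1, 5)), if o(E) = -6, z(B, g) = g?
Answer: -80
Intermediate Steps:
100 + ((4 + 6)*3)*o(z(1, 5)) = 100 + ((4 + 6)*3)*(-6) = 100 + (10*3)*(-6) = 100 + 30*(-6) = 100 - 180 = -80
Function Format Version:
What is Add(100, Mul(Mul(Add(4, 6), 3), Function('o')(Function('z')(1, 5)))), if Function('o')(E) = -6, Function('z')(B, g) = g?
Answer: -80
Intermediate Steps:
Add(100, Mul(Mul(Add(4, 6), 3), Function('o')(Function('z')(1, 5)))) = Add(100, Mul(Mul(Add(4, 6), 3), -6)) = Add(100, Mul(Mul(10, 3), -6)) = Add(100, Mul(30, -6)) = Add(100, -180) = -80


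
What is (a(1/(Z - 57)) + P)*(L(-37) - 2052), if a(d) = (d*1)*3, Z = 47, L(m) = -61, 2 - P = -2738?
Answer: -57889861/10 ≈ -5.7890e+6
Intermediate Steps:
P = 2740 (P = 2 - 1*(-2738) = 2 + 2738 = 2740)
a(d) = 3*d (a(d) = d*3 = 3*d)
(a(1/(Z - 57)) + P)*(L(-37) - 2052) = (3/(47 - 57) + 2740)*(-61 - 2052) = (3/(-10) + 2740)*(-2113) = (3*(-⅒) + 2740)*(-2113) = (-3/10 + 2740)*(-2113) = (27397/10)*(-2113) = -57889861/10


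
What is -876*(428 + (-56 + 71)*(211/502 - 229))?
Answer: 659780862/251 ≈ 2.6286e+6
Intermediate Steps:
-876*(428 + (-56 + 71)*(211/502 - 229)) = -876*(428 + 15*(211*(1/502) - 229)) = -876*(428 + 15*(211/502 - 229)) = -876*(428 + 15*(-114747/502)) = -876*(428 - 1721205/502) = -876*(-1506349/502) = 659780862/251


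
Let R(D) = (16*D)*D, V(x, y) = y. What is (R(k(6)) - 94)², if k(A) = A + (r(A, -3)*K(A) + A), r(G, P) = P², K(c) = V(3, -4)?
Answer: 83210884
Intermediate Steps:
K(c) = -4
k(A) = -36 + 2*A (k(A) = A + ((-3)²*(-4) + A) = A + (9*(-4) + A) = A + (-36 + A) = -36 + 2*A)
R(D) = 16*D²
(R(k(6)) - 94)² = (16*(-36 + 2*6)² - 94)² = (16*(-36 + 12)² - 94)² = (16*(-24)² - 94)² = (16*576 - 94)² = (9216 - 94)² = 9122² = 83210884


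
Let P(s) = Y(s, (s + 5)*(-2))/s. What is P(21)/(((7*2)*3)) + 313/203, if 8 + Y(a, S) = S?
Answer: 6283/4263 ≈ 1.4738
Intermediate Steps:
Y(a, S) = -8 + S
P(s) = (-18 - 2*s)/s (P(s) = (-8 + (s + 5)*(-2))/s = (-8 + (5 + s)*(-2))/s = (-8 + (-10 - 2*s))/s = (-18 - 2*s)/s)
P(21)/(((7*2)*3)) + 313/203 = (-2 - 18/21)/(((7*2)*3)) + 313/203 = (-2 - 18*1/21)/((14*3)) + 313*(1/203) = (-2 - 6/7)/42 + 313/203 = -20/7*1/42 + 313/203 = -10/147 + 313/203 = 6283/4263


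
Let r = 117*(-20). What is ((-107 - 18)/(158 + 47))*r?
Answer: 58500/41 ≈ 1426.8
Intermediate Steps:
r = -2340
((-107 - 18)/(158 + 47))*r = ((-107 - 18)/(158 + 47))*(-2340) = -125/205*(-2340) = -125*1/205*(-2340) = -25/41*(-2340) = 58500/41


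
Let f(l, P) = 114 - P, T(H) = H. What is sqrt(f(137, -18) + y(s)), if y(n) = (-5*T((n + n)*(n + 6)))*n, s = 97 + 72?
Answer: I*sqrt(49981618) ≈ 7069.8*I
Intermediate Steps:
s = 169
y(n) = -10*n**2*(6 + n) (y(n) = (-5*(n + n)*(n + 6))*n = (-5*2*n*(6 + n))*n = (-10*n*(6 + n))*n = -10*n**2*(6 + n))
sqrt(f(137, -18) + y(s)) = sqrt((114 - 1*(-18)) + 10*169**2*(-6 - 1*169)) = sqrt((114 + 18) + 10*28561*(-6 - 169)) = sqrt(132 + 10*28561*(-175)) = sqrt(132 - 49981750) = sqrt(-49981618) = I*sqrt(49981618)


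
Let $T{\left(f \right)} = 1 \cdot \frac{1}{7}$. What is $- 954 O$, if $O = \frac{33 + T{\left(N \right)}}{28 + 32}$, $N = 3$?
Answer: $- \frac{18444}{35} \approx -526.97$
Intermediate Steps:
$T{\left(f \right)} = \frac{1}{7}$ ($T{\left(f \right)} = 1 \cdot \frac{1}{7} = \frac{1}{7}$)
$O = \frac{58}{105}$ ($O = \frac{33 + \frac{1}{7}}{28 + 32} = \frac{232}{7 \cdot 60} = \frac{232}{7} \cdot \frac{1}{60} = \frac{58}{105} \approx 0.55238$)
$- 954 O = \left(-954\right) \frac{58}{105} = - \frac{18444}{35}$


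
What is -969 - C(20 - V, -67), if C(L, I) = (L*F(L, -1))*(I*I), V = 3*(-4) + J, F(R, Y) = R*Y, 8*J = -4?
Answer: 18962149/4 ≈ 4.7405e+6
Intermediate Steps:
J = -½ (J = (⅛)*(-4) = -½ ≈ -0.50000)
V = -25/2 (V = 3*(-4) - ½ = -12 - ½ = -25/2 ≈ -12.500)
C(L, I) = -I²*L² (C(L, I) = (L*(L*(-1)))*(I*I) = (L*(-L))*I² = (-L²)*I² = -I²*L²)
-969 - C(20 - V, -67) = -969 - (-1)*(-67)²*(20 - 1*(-25/2))² = -969 - (-1)*4489*(20 + 25/2)² = -969 - (-1)*4489*(65/2)² = -969 - (-1)*4489*4225/4 = -969 - 1*(-18966025/4) = -969 + 18966025/4 = 18962149/4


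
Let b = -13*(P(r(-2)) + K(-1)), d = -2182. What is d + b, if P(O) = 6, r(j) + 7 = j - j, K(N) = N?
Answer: -2247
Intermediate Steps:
r(j) = -7 (r(j) = -7 + (j - j) = -7 + 0 = -7)
b = -65 (b = -13*(6 - 1) = -13*5 = -65)
d + b = -2182 - 65 = -2247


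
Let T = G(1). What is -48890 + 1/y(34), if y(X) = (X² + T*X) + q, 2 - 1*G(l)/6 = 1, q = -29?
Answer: -65072589/1331 ≈ -48890.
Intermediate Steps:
G(l) = 6 (G(l) = 12 - 6*1 = 12 - 6 = 6)
T = 6
y(X) = -29 + X² + 6*X (y(X) = (X² + 6*X) - 29 = -29 + X² + 6*X)
-48890 + 1/y(34) = -48890 + 1/(-29 + 34² + 6*34) = -48890 + 1/(-29 + 1156 + 204) = -48890 + 1/1331 = -65072589/1331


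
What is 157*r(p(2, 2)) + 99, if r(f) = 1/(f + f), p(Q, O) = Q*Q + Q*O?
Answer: 1741/16 ≈ 108.81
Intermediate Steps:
p(Q, O) = Q**2 + O*Q
r(f) = 1/(2*f)
157*r(p(2, 2)) + 99 = 157*(1/(2*((2*(2 + 2))))) + 99 = 157*(1/(2*((2*4)))) + 99 = 157*((1/2)/8) + 99 = 157*((1/2)*(1/8)) + 99 = 157*(1/16) + 99 = 157/16 + 99 = 1741/16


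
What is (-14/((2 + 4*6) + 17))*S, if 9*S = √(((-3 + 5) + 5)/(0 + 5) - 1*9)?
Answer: -14*I*√190/1935 ≈ -0.09973*I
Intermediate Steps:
S = I*√190/45 (S = √(((-3 + 5) + 5)/(0 + 5) - 1*9)/9 = √((2 + 5)/5 - 9)/9 = √(7*(⅕) - 9)/9 = √(7/5 - 9)/9 = √(-38/5)/9 = (I*√190/5)/9 = I*√190/45 ≈ 0.30631*I)
(-14/((2 + 4*6) + 17))*S = (-14/((2 + 4*6) + 17))*(I*√190/45) = (-14/((2 + 24) + 17))*(I*√190/45) = (-14/(26 + 17))*(I*√190/45) = (-14/43)*(I*√190/45) = ((1/43)*(-14))*(I*√190/45) = -14*I*√190/1935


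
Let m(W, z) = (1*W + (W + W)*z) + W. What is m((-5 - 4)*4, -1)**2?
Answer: 0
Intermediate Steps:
m(W, z) = 2*W + 2*W*z (m(W, z) = (W + (2*W)*z) + W = (W + 2*W*z) + W = 2*W + 2*W*z)
m((-5 - 4)*4, -1)**2 = (2*((-5 - 4)*4)*(1 - 1))**2 = (2*(-9*4)*0)**2 = (2*(-36)*0)**2 = 0**2 = 0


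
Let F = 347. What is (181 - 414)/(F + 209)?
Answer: -233/556 ≈ -0.41906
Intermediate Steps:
(181 - 414)/(F + 209) = (181 - 414)/(347 + 209) = -233/556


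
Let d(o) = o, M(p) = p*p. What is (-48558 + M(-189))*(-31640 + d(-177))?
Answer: 408434829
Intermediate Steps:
M(p) = p²
(-48558 + M(-189))*(-31640 + d(-177)) = (-48558 + (-189)²)*(-31640 - 177) = (-48558 + 35721)*(-31817) = -12837*(-31817) = 408434829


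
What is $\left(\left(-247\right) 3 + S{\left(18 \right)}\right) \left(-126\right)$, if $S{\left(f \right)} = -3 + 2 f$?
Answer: $89208$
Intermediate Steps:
$\left(\left(-247\right) 3 + S{\left(18 \right)}\right) \left(-126\right) = \left(\left(-247\right) 3 + \left(-3 + 2 \cdot 18\right)\right) \left(-126\right) = \left(-741 + \left(-3 + 36\right)\right) \left(-126\right) = \left(-741 + 33\right) \left(-126\right) = \left(-708\right) \left(-126\right) = 89208$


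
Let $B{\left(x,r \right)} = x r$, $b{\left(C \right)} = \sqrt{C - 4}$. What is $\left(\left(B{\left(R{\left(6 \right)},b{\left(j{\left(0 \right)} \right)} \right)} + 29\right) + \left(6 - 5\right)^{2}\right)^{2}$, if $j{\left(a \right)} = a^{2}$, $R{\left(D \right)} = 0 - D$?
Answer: $756 - 720 i \approx 756.0 - 720.0 i$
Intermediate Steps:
$R{\left(D \right)} = - D$
$b{\left(C \right)} = \sqrt{-4 + C}$
$B{\left(x,r \right)} = r x$
$\left(\left(B{\left(R{\left(6 \right)},b{\left(j{\left(0 \right)} \right)} \right)} + 29\right) + \left(6 - 5\right)^{2}\right)^{2} = \left(\left(\sqrt{-4 + 0^{2}} \left(\left(-1\right) 6\right) + 29\right) + \left(6 - 5\right)^{2}\right)^{2} = \left(\left(\sqrt{-4 + 0} \left(-6\right) + 29\right) + 1^{2}\right)^{2} = \left(\left(\sqrt{-4} \left(-6\right) + 29\right) + 1\right)^{2} = \left(\left(2 i \left(-6\right) + 29\right) + 1\right)^{2} = \left(\left(- 12 i + 29\right) + 1\right)^{2} = \left(\left(29 - 12 i\right) + 1\right)^{2} = \left(30 - 12 i\right)^{2}$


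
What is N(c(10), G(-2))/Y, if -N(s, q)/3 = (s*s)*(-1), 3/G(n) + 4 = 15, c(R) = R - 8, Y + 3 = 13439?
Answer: 3/3359 ≈ 0.00089312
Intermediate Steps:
Y = 13436 (Y = -3 + 13439 = 13436)
c(R) = -8 + R
G(n) = 3/11 (G(n) = 3/(-4 + 15) = 3/11)
N(s, q) = 3*s² (N(s, q) = -3*s*s*(-1) = -3*s²*(-1) = -(-3)*s² = 3*s²)
N(c(10), G(-2))/Y = (3*(-8 + 10)²)/13436 = (3*2²)*(1/13436) = (3*4)*(1/13436) = 12*(1/13436) = 3/3359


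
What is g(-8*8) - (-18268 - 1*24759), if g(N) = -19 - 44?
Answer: 42964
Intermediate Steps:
g(N) = -63
g(-8*8) - (-18268 - 1*24759) = -63 - (-18268 - 1*24759) = -63 - (-18268 - 24759) = -63 - 1*(-43027) = -63 + 43027 = 42964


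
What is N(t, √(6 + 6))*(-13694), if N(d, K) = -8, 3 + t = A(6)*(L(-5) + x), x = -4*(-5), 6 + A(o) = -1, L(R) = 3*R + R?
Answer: 109552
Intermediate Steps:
L(R) = 4*R
A(o) = -7 (A(o) = -6 - 1 = -7)
x = 20
t = -3 (t = -3 - 7*(4*(-5) + 20) = -3 - 7*(-20 + 20) = -3 - 7*0 = -3 + 0 = -3)
N(t, √(6 + 6))*(-13694) = -8*(-13694) = 109552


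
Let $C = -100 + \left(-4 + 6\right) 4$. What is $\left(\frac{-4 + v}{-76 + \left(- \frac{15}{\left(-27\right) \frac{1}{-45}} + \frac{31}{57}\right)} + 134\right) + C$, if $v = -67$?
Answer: $\frac{244539}{5726} \approx 42.707$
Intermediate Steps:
$C = -92$ ($C = -100 + 2 \cdot 4 = -100 + 8 = -92$)
$\left(\frac{-4 + v}{-76 + \left(- \frac{15}{\left(-27\right) \frac{1}{-45}} + \frac{31}{57}\right)} + 134\right) + C = \left(\frac{-4 - 67}{-76 + \left(- \frac{15}{\left(-27\right) \frac{1}{-45}} + \frac{31}{57}\right)} + 134\right) - 92 = \left(- \frac{71}{-76 + \left(- \frac{15}{\left(-27\right) \left(- \frac{1}{45}\right)} + 31 \cdot \frac{1}{57}\right)} + 134\right) - 92 = \left(- \frac{71}{-76 + \left(- \frac{15}{\frac{3}{5}} + \frac{31}{57}\right)} + 134\right) - 92 = \left(- \frac{71}{-76 + \left(\left(-15\right) \frac{5}{3} + \frac{31}{57}\right)} + 134\right) - 92 = \left(- \frac{71}{-76 + \left(-25 + \frac{31}{57}\right)} + 134\right) - 92 = \left(- \frac{71}{-76 - \frac{1394}{57}} + 134\right) - 92 = \left(- \frac{71}{- \frac{5726}{57}} + 134\right) - 92 = \left(\left(-71\right) \left(- \frac{57}{5726}\right) + 134\right) - 92 = \left(\frac{4047}{5726} + 134\right) - 92 = \frac{771331}{5726} - 92 = \frac{244539}{5726}$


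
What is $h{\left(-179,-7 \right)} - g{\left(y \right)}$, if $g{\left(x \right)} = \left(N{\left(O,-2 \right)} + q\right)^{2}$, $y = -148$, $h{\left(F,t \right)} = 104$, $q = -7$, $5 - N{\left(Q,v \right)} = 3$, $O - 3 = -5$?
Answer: $79$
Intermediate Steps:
$O = -2$ ($O = 3 - 5 = -2$)
$N{\left(Q,v \right)} = 2$ ($N{\left(Q,v \right)} = 5 - 3 = 2$)
$g{\left(x \right)} = 25$ ($g{\left(x \right)} = \left(2 - 7\right)^{2} = \left(-5\right)^{2} = 25$)
$h{\left(-179,-7 \right)} - g{\left(y \right)} = 104 - 25 = 79$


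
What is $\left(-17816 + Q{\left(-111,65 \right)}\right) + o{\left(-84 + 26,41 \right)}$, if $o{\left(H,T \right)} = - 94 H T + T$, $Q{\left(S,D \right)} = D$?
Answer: $205822$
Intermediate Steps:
$o{\left(H,T \right)} = T - 94 H T$ ($o{\left(H,T \right)} = - 94 H T + T = T - 94 H T$)
$\left(-17816 + Q{\left(-111,65 \right)}\right) + o{\left(-84 + 26,41 \right)} = \left(-17816 + 65\right) + 41 \left(1 - 94 \left(-84 + 26\right)\right) = -17751 + 41 \left(1 - -5452\right) = -17751 + 41 \left(1 + 5452\right) = -17751 + 41 \cdot 5453 = -17751 + 223573 = 205822$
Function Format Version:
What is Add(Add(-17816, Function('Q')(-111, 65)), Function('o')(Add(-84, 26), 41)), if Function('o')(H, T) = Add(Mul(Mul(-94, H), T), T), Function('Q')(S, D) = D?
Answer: 205822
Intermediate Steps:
Function('o')(H, T) = Add(T, Mul(-94, H, T)) (Function('o')(H, T) = Add(Mul(-94, H, T), T) = Add(T, Mul(-94, H, T)))
Add(Add(-17816, Function('Q')(-111, 65)), Function('o')(Add(-84, 26), 41)) = Add(Add(-17816, 65), Mul(41, Add(1, Mul(-94, Add(-84, 26))))) = Add(-17751, Mul(41, Add(1, Mul(-94, -58)))) = Add(-17751, Mul(41, Add(1, 5452))) = Add(-17751, Mul(41, 5453)) = Add(-17751, 223573) = 205822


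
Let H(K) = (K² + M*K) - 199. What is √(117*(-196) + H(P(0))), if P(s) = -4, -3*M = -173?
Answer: I*√210111/3 ≈ 152.79*I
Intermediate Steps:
M = 173/3 (M = -⅓*(-173) = 173/3 ≈ 57.667)
H(K) = -199 + K² + 173*K/3 (H(K) = (K² + 173*K/3) - 199 = -199 + K² + 173*K/3)
√(117*(-196) + H(P(0))) = √(117*(-196) + (-199 + (-4)² + (173/3)*(-4))) = √(-22932 + (-199 + 16 - 692/3)) = √(-22932 - 1241/3) = √(-70037/3) = I*√210111/3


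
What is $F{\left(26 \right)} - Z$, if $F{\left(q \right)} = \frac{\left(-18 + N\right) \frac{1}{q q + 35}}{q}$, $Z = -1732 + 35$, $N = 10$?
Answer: $\frac{15685367}{9243} \approx 1697.0$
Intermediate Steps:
$Z = -1697$
$F{\left(q \right)} = - \frac{8}{q \left(35 + q^{2}\right)}$ ($F{\left(q \right)} = \frac{\left(-18 + 10\right) \frac{1}{q q + 35}}{q} = \frac{\left(-8\right) \frac{1}{q^{2} + 35}}{q} = \frac{\left(-8\right) \frac{1}{35 + q^{2}}}{q} = - \frac{8}{q \left(35 + q^{2}\right)}$)
$F{\left(26 \right)} - Z = - \frac{8}{26 \left(35 + 26^{2}\right)} - -1697 = \left(-8\right) \frac{1}{26} \frac{1}{35 + 676} + 1697 = \left(-8\right) \frac{1}{26} \cdot \frac{1}{711} + 1697 = - \frac{4}{9243} + 1697 = \frac{15685367}{9243}$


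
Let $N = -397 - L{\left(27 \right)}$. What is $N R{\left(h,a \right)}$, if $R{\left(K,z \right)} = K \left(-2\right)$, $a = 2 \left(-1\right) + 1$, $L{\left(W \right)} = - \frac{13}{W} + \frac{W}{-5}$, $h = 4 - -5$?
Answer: $\frac{105602}{15} \approx 7040.1$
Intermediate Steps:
$h = 9$ ($h = 4 + 5 = 9$)
$L{\left(W \right)} = - \frac{13}{W} - \frac{W}{5}$ ($L{\left(W \right)} = - \frac{13}{W} + W \left(- \frac{1}{5}\right) = - \frac{13}{W} - \frac{W}{5}$)
$a = -1$ ($a = -2 + 1 = -1$)
$R{\left(K,z \right)} = - 2 K$
$N = - \frac{52801}{135}$ ($N = -397 - \left(- \frac{13}{27} - \frac{27}{5}\right) = -397 - - \frac{794}{135} = -397 + \frac{794}{135} = - \frac{52801}{135} \approx -391.12$)
$N R{\left(h,a \right)} = - \frac{52801 \left(\left(-2\right) 9\right)}{135} = \left(- \frac{52801}{135}\right) \left(-18\right) = \frac{105602}{15}$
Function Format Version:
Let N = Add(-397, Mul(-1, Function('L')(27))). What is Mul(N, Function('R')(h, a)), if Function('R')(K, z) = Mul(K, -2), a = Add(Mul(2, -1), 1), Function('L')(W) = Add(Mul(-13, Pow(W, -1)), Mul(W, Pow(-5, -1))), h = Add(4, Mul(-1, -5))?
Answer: Rational(105602, 15) ≈ 7040.1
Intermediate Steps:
h = 9 (h = Add(4, 5) = 9)
Function('L')(W) = Add(Mul(-13, Pow(W, -1)), Mul(Rational(-1, 5), W)) (Function('L')(W) = Add(Mul(-13, Pow(W, -1)), Mul(W, Rational(-1, 5))) = Add(Mul(-13, Pow(W, -1)), Mul(Rational(-1, 5), W)))
a = -1 (a = Add(-2, 1) = -1)
Function('R')(K, z) = Mul(-2, K)
N = Rational(-52801, 135) (N = Add(-397, Mul(-1, Add(Mul(-13, Pow(27, -1)), Mul(Rational(-1, 5), 27)))) = Add(-397, Mul(-1, Add(Mul(-13, Rational(1, 27)), Rational(-27, 5)))) = Add(-397, Mul(-1, Add(Rational(-13, 27), Rational(-27, 5)))) = Add(-397, Mul(-1, Rational(-794, 135))) = Add(-397, Rational(794, 135)) = Rational(-52801, 135) ≈ -391.12)
Mul(N, Function('R')(h, a)) = Mul(Rational(-52801, 135), Mul(-2, 9)) = Mul(Rational(-52801, 135), -18) = Rational(105602, 15)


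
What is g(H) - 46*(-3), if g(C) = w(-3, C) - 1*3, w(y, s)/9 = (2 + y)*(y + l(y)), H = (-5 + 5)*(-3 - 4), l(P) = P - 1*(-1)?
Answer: 180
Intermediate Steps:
l(P) = 1 + P (l(P) = P + 1 = 1 + P)
H = 0 (H = 0*(-7) = 0)
w(y, s) = 9*(1 + 2*y)*(2 + y) (w(y, s) = 9*((2 + y)*(y + (1 + y))) = 9*((2 + y)*(1 + 2*y)) = 9*((1 + 2*y)*(2 + y)) = 9*(1 + 2*y)*(2 + y))
g(C) = 42 (g(C) = (18 + 18*(-3)**2 + 45*(-3)) - 1*3 = (18 + 18*9 - 135) - 3 = (18 + 162 - 135) - 3 = 45 - 3 = 42)
g(H) - 46*(-3) = 42 - 46*(-3) = 42 + 138 = 180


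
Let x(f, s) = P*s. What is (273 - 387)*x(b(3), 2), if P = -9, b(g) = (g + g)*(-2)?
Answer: 2052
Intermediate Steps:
b(g) = -4*g (b(g) = (2*g)*(-2) = -4*g)
x(f, s) = -9*s
(273 - 387)*x(b(3), 2) = (273 - 387)*(-9*2) = -114*(-18) = 2052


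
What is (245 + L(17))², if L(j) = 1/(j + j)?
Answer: 69405561/1156 ≈ 60039.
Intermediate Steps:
L(j) = 1/(2*j)
(245 + L(17))² = (245 + (½)/17)² = (245 + (½)*(1/17))² = (245 + 1/34)² = (8331/34)² = 69405561/1156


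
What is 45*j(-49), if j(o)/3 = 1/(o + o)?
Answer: -135/98 ≈ -1.3776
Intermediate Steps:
j(o) = 3/(2*o) (j(o) = 3/(o + o) = 3/((2*o)) = 3*(1/(2*o)) = 3/(2*o))
45*j(-49) = 45*((3/2)/(-49)) = 45*((3/2)*(-1/49)) = 45*(-3/98) = -135/98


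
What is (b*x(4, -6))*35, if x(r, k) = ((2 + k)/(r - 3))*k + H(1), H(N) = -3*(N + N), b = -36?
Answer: -22680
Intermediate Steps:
H(N) = -6*N
x(r, k) = -6 + k*(2 + k)/(-3 + r) (x(r, k) = ((2 + k)/(r - 3))*k - 6*1 = ((2 + k)/(-3 + r))*k - 6 = k*(2 + k)/(-3 + r) - 6 = -6 + k*(2 + k)/(-3 + r))
(b*x(4, -6))*35 = -36*(18 + (-6)**2 - 6*4 + 2*(-6))/(-3 + 4)*35 = -36*(18 + 36 - 24 - 12)/1*35 = -36*18*35 = -648*35 = -22680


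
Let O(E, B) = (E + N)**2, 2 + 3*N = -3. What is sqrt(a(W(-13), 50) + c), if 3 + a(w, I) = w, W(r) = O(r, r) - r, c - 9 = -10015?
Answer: 2*I*sqrt(22007)/3 ≈ 98.898*I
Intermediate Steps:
N = -5/3 (N = -2/3 + (1/3)*(-3) = -2/3 - 1 = -5/3 ≈ -1.6667)
c = -10006 (c = 9 - 10015 = -10006)
O(E, B) = (-5/3 + E)**2 (O(E, B) = (E - 5/3)**2 = (-5/3 + E)**2)
W(r) = -r + (-5 + 3*r)**2/9 (W(r) = (-5 + 3*r)**2/9 - r = -r + (-5 + 3*r)**2/9)
a(w, I) = -3 + w
sqrt(a(W(-13), 50) + c) = sqrt((-3 + (-1*(-13) + (-5 + 3*(-13))**2/9)) - 10006) = sqrt((-3 + (13 + (-5 - 39)**2/9)) - 10006) = sqrt((-3 + (13 + (1/9)*(-44)**2)) - 10006) = sqrt((-3 + (13 + (1/9)*1936)) - 10006) = sqrt((-3 + (13 + 1936/9)) - 10006) = sqrt((-3 + 2053/9) - 10006) = sqrt(2026/9 - 10006) = sqrt(-88028/9) = 2*I*sqrt(22007)/3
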